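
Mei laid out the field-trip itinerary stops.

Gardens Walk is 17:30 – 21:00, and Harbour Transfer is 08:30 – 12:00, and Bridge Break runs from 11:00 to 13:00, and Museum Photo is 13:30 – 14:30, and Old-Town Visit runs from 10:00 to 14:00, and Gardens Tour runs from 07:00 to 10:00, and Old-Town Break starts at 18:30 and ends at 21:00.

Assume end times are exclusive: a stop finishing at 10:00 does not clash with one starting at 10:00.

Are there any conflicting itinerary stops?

Yes

Check each pair: they overlap iff neither finishes before the other starts.
Sorted by start: Gardens Tour, Harbour Transfer, Old-Town Visit, Bridge Break, Museum Photo, Gardens Walk, Old-Town Break.
Harbour Transfer starts before Gardens Tour ends → Gardens Tour and Harbour Transfer overlap.
That's a conflict, so the schedule is not conflict-free.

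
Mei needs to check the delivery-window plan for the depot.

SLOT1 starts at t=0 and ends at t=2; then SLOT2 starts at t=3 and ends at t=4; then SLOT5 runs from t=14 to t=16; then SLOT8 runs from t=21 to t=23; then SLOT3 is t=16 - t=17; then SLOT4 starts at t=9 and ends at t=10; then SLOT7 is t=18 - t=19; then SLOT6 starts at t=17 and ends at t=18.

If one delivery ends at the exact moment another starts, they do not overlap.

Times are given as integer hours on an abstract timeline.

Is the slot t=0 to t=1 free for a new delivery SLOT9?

SLOT1: starts t=0 before SLOT9 ends t=1, and ends t=2 after SLOT9 starts t=0 → overlap.
SLOT2: starts t=3 at or after SLOT9 ends t=1 → clear.
SLOT4: starts t=9 at or after SLOT9 ends t=1 → clear.
SLOT5: starts t=14 at or after SLOT9 ends t=1 → clear.
SLOT3: starts t=16 at or after SLOT9 ends t=1 → clear.
SLOT6: starts t=17 at or after SLOT9 ends t=1 → clear.
SLOT7: starts t=18 at or after SLOT9 ends t=1 → clear.
SLOT8: starts t=21 at or after SLOT9 ends t=1 → clear.
SLOT9 overlaps SLOT1.

No — it overlaps SLOT1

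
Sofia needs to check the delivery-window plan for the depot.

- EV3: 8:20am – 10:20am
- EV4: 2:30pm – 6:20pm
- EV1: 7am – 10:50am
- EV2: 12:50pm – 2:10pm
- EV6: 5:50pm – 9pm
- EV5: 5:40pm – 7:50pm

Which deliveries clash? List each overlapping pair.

EV1 & EV3, EV4 & EV5, EV4 & EV6, EV5 & EV6

Sorted by start: EV1, EV3, EV2, EV4, EV5, EV6.
EV3 starts before EV1 ends → EV1 and EV3 overlap.
EV2 starts after EV1 ends, so nothing later overlaps EV1 either.
EV2 starts after EV3 ends, so nothing later overlaps EV3 either.
EV4 starts after EV2 ends, so nothing later overlaps EV2 either.
EV5 starts before EV4 ends → EV4 and EV5 overlap.
EV6 starts before EV4 ends → EV4 and EV6 overlap.
EV6 starts before EV5 ends → EV5 and EV6 overlap.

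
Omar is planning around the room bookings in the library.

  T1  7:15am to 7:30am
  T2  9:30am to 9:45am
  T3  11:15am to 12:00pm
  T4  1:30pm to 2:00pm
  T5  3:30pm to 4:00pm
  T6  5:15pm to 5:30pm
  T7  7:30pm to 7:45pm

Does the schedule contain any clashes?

No

Sorted by start: T1, T2, T3, T4, T5, T6, T7.
T2 starts after T1 ends — done with T1.
T3 starts after T2 ends — done with T2.
T4 starts after T3 ends — done with T3.
T5 starts after T4 ends — done with T4.
T6 starts after T5 ends — done with T5.
T7 starts after T6 ends.
Every pair is clear; the schedule has no overlaps.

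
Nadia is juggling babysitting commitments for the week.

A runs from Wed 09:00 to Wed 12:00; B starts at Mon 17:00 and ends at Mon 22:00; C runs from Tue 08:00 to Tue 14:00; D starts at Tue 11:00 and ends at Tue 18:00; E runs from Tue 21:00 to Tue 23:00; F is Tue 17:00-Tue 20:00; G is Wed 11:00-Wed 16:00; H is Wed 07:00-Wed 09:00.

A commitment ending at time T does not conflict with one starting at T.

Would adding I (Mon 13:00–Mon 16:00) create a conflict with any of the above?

No — it doesn't clash with anything

B: starts Mon 17:00 at or after I ends Mon 16:00 → clear.
C: starts Tue 08:00 at or after I ends Mon 16:00 → clear.
D: starts Tue 11:00 at or after I ends Mon 16:00 → clear.
F: starts Tue 17:00 at or after I ends Mon 16:00 → clear.
E: starts Tue 21:00 at or after I ends Mon 16:00 → clear.
H: starts Wed 07:00 at or after I ends Mon 16:00 → clear.
A: starts Wed 09:00 at or after I ends Mon 16:00 → clear.
G: starts Wed 11:00 at or after I ends Mon 16:00 → clear.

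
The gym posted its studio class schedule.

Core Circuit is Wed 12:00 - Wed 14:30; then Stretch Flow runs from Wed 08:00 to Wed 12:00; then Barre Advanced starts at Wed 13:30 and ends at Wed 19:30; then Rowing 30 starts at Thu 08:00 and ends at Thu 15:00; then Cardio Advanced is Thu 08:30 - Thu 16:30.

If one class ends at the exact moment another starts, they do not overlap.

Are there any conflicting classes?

Yes

Sorted by start: Stretch Flow, Core Circuit, Barre Advanced, Rowing 30, Cardio Advanced.
Core Circuit starts exactly when Stretch Flow ends (back-to-back, no overlap), so Stretch Flow has no further overlaps.
Barre Advanced starts before Core Circuit ends → Core Circuit and Barre Advanced overlap.
That's a conflict, so the schedule is not conflict-free.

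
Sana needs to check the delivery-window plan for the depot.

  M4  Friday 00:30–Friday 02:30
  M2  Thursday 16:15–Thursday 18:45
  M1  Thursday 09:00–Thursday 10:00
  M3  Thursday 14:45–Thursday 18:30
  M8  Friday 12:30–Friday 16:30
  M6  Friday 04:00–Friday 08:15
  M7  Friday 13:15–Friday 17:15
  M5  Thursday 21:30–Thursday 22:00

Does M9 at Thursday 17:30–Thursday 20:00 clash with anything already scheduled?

M1: ends Thursday 10:00 at or before M9 starts Thursday 17:30 → clear.
M3: starts Thursday 14:45 before M9 ends Thursday 20:00, and ends Thursday 18:30 after M9 starts Thursday 17:30 → overlap.
M2: starts Thursday 16:15 before M9 ends Thursday 20:00, and ends Thursday 18:45 after M9 starts Thursday 17:30 → overlap.
M5: starts Thursday 21:30 at or after M9 ends Thursday 20:00 → clear.
M4: starts Friday 00:30 at or after M9 ends Thursday 20:00 → clear.
M6: starts Friday 04:00 at or after M9 ends Thursday 20:00 → clear.
M8: starts Friday 12:30 at or after M9 ends Thursday 20:00 → clear.
M7: starts Friday 13:15 at or after M9 ends Thursday 20:00 → clear.
M9 overlaps M2, M3.

Yes — it overlaps M2, M3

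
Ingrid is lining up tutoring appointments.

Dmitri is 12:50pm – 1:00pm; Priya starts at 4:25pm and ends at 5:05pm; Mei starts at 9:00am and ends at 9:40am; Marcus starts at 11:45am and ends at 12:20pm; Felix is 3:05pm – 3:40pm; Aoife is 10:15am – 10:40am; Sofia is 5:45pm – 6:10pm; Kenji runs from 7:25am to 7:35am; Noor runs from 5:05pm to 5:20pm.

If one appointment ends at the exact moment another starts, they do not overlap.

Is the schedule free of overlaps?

Sorted by start: Kenji, Mei, Aoife, Marcus, Dmitri, Felix, Priya, Noor, Sofia.
Mei starts after Kenji ends, so Kenji has no further overlaps.
Aoife starts after Mei ends, so Mei has no further overlaps.
Marcus starts after Aoife ends, so Aoife has no further overlaps.
Dmitri starts after Marcus ends, so Marcus has no further overlaps.
Felix starts after Dmitri ends, so Dmitri has no further overlaps.
Priya starts after Felix ends, so Felix has no further overlaps.
Noor starts exactly when Priya ends (back-to-back, no overlap), so Priya has no further overlaps.
Sofia starts after Noor ends.
Every pair is clear; the schedule has no overlaps.

Yes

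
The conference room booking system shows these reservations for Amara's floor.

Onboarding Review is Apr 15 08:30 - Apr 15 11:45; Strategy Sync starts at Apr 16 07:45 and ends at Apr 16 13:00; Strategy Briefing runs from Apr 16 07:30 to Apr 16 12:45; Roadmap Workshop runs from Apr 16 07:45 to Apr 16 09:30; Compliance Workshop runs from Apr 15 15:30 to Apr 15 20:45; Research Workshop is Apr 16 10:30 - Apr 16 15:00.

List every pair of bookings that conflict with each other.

Sorted by start: Onboarding Review, Compliance Workshop, Strategy Briefing, Roadmap Workshop, Strategy Sync, Research Workshop.
Compliance Workshop starts after Onboarding Review ends — done with Onboarding Review.
Strategy Briefing starts after Compliance Workshop ends — done with Compliance Workshop.
Roadmap Workshop starts before Strategy Briefing ends → Strategy Briefing and Roadmap Workshop overlap.
Strategy Sync starts before Strategy Briefing ends → Strategy Briefing and Strategy Sync overlap.
Research Workshop starts before Strategy Briefing ends → Strategy Briefing and Research Workshop overlap.
Strategy Sync starts before Roadmap Workshop ends → Roadmap Workshop and Strategy Sync overlap.
Research Workshop starts after Roadmap Workshop ends.
Research Workshop starts before Strategy Sync ends → Strategy Sync and Research Workshop overlap.

Research Workshop & Strategy Briefing, Research Workshop & Strategy Sync, Roadmap Workshop & Strategy Briefing, Roadmap Workshop & Strategy Sync, Strategy Briefing & Strategy Sync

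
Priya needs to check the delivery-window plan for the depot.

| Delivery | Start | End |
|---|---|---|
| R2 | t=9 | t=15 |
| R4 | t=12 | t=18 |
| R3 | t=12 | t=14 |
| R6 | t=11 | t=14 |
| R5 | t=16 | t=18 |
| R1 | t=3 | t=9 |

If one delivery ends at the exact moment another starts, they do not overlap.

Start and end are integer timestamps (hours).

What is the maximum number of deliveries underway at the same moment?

4

Sweep the timeline, counting +1 at each start and −1 at each end (ends before starts at a tie):
t=3 start R1 → 1
t=9 end R1 → 0
t=9 start R2 → 1
t=11 start R6 → 2
t=12 start R3 → 3
t=12 start R4 → 4
t=14 end R3 → 3
t=14 end R6 → 2
t=15 end R2 → 1
t=16 start R5 → 2
t=18 end R4 → 1
t=18 end R5 → 0
Peak is 4, at t=12 (R2, R3, R4, R6).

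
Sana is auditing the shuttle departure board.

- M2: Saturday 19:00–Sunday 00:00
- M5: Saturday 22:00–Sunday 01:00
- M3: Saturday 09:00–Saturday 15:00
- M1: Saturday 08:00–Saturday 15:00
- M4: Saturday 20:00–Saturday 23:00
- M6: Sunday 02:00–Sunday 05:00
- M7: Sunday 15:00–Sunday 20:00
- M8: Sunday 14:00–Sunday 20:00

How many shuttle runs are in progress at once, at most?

Sweep the timeline, counting +1 at each start and −1 at each end (ends before starts at a tie):
Saturday 08:00 start M1 → 1
Saturday 09:00 start M3 → 2
Saturday 15:00 end M1 → 1
Saturday 15:00 end M3 → 0
Saturday 19:00 start M2 → 1
Saturday 20:00 start M4 → 2
Saturday 22:00 start M5 → 3
Saturday 23:00 end M4 → 2
Sunday 00:00 end M2 → 1
Sunday 01:00 end M5 → 0
Sunday 02:00 start M6 → 1
Sunday 05:00 end M6 → 0
Sunday 14:00 start M8 → 1
Sunday 15:00 start M7 → 2
Sunday 20:00 end M7 → 1
Sunday 20:00 end M8 → 0
Peak is 3, at Saturday 22:00 (M2, M4, M5).

3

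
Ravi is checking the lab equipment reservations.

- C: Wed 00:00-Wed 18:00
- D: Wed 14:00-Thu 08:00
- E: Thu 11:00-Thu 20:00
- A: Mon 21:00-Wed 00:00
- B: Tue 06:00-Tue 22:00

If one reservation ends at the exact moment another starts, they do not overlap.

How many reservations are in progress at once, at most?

Walk through starts and ends in time order (an end at T is processed before a start at T):
Mon 21:00 start A → 1
Tue 06:00 start B → 2
Tue 22:00 end B → 1
Wed 00:00 end A → 0
Wed 00:00 start C → 1
Wed 14:00 start D → 2
Wed 18:00 end C → 1
Thu 08:00 end D → 0
Thu 11:00 start E → 1
Thu 20:00 end E → 0
Peak is 2, at Tue 06:00 (A, B).

2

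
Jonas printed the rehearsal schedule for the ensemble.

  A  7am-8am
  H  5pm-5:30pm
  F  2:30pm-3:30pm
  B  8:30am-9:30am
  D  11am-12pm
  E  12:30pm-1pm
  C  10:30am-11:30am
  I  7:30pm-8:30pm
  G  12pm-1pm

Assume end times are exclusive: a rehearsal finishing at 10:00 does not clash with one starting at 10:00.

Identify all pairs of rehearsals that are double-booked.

Sorted by start: A, B, C, D, G, E, F, H, I.
B starts after A ends; A is clear from here.
C starts after B ends; B is clear from here.
D starts before C ends → C and D overlap.
G starts after C ends; C is clear from here.
G starts exactly when D ends (back-to-back, no overlap); D is clear from here.
E starts before G ends → G and E overlap.
F starts after G ends; G is clear from here.
F starts after E ends; E is clear from here.
H starts after F ends; F is clear from here.
I starts after H ends.

C & D, E & G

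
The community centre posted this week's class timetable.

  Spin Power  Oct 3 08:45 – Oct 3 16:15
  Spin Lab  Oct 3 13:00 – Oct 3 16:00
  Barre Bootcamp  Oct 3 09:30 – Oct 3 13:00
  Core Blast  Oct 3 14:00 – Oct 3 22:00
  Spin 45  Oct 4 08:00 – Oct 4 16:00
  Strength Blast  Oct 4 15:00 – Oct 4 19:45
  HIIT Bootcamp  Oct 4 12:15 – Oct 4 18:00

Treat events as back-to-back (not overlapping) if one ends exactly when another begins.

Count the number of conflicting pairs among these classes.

Sorted by start: Spin Power, Barre Bootcamp, Spin Lab, Core Blast, Spin 45, HIIT Bootcamp, Strength Blast.
Barre Bootcamp starts before Spin Power ends → Spin Power and Barre Bootcamp overlap.
Spin Lab starts before Spin Power ends → Spin Power and Spin Lab overlap.
Core Blast starts before Spin Power ends → Spin Power and Core Blast overlap.
Spin 45 starts after Spin Power ends, so Spin Power has no further overlaps.
Spin Lab starts exactly when Barre Bootcamp ends (back-to-back, no overlap), so Barre Bootcamp has no further overlaps.
Core Blast starts before Spin Lab ends → Spin Lab and Core Blast overlap.
Spin 45 starts after Spin Lab ends, so Spin Lab has no further overlaps.
Spin 45 starts after Core Blast ends, so Core Blast has no further overlaps.
HIIT Bootcamp starts before Spin 45 ends → Spin 45 and HIIT Bootcamp overlap.
Strength Blast starts before Spin 45 ends → Spin 45 and Strength Blast overlap.
Strength Blast starts before HIIT Bootcamp ends → HIIT Bootcamp and Strength Blast overlap.
Overlapping pairs: Barre Bootcamp & Spin Power, Core Blast & Spin Lab, Core Blast & Spin Power, HIIT Bootcamp & Spin 45, HIIT Bootcamp & Strength Blast, Spin 45 & Strength Blast, Spin Lab & Spin Power — 7 in total.

7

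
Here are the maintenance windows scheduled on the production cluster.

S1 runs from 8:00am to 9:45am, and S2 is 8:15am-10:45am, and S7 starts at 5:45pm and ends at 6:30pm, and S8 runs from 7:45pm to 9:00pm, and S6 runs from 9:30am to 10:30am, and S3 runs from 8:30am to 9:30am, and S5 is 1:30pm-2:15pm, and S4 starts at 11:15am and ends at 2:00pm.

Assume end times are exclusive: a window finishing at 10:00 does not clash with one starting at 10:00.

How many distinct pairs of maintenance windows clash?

6

Sorted by start: S1, S2, S3, S6, S4, S5, S7, S8.
S2 starts before S1 ends → S1 and S2 overlap.
S3 starts before S1 ends → S1 and S3 overlap.
S6 starts before S1 ends → S1 and S6 overlap.
S4 starts after S1 ends — done with S1.
S3 starts before S2 ends → S2 and S3 overlap.
S6 starts before S2 ends → S2 and S6 overlap.
S4 starts after S2 ends — done with S2.
S6 starts exactly when S3 ends (back-to-back, no overlap) — done with S3.
S4 starts after S6 ends — done with S6.
S5 starts before S4 ends → S4 and S5 overlap.
S7 starts after S4 ends — done with S4.
S7 starts after S5 ends — done with S5.
S8 starts after S7 ends.
Overlapping pairs: S1 & S2, S1 & S3, S1 & S6, S2 & S3, S2 & S6, S4 & S5 — 6 in total.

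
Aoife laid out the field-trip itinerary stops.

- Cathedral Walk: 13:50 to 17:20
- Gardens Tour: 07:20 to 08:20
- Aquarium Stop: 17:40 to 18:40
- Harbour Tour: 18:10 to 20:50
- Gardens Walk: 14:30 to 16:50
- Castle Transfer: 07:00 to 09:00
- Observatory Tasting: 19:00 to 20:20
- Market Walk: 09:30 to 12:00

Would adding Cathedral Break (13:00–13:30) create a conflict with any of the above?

No — it doesn't clash with anything

Castle Transfer: ends 09:00 at or before Cathedral Break starts 13:00 → clear.
Gardens Tour: ends 08:20 at or before Cathedral Break starts 13:00 → clear.
Market Walk: ends 12:00 at or before Cathedral Break starts 13:00 → clear.
Cathedral Walk: starts 13:50 at or after Cathedral Break ends 13:30 → clear.
Gardens Walk: starts 14:30 at or after Cathedral Break ends 13:30 → clear.
Aquarium Stop: starts 17:40 at or after Cathedral Break ends 13:30 → clear.
Harbour Tour: starts 18:10 at or after Cathedral Break ends 13:30 → clear.
Observatory Tasting: starts 19:00 at or after Cathedral Break ends 13:30 → clear.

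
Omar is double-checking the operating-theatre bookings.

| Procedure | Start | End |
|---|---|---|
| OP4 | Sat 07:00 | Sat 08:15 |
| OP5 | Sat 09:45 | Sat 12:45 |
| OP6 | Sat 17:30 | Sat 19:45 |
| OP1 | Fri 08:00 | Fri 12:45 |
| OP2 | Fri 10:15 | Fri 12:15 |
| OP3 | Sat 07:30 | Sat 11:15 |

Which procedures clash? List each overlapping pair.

Two intervals overlap when each starts before the other ends.
Sorted by start: OP1, OP2, OP4, OP3, OP5, OP6.
OP2 starts before OP1 ends → OP1 and OP2 overlap.
OP4 starts after OP1 ends, so OP1 has no further overlaps.
OP4 starts after OP2 ends, so OP2 has no further overlaps.
OP3 starts before OP4 ends → OP4 and OP3 overlap.
OP5 starts after OP4 ends, so OP4 has no further overlaps.
OP5 starts before OP3 ends → OP3 and OP5 overlap.
OP6 starts after OP3 ends.
OP6 starts after OP5 ends.

OP1 & OP2, OP3 & OP4, OP3 & OP5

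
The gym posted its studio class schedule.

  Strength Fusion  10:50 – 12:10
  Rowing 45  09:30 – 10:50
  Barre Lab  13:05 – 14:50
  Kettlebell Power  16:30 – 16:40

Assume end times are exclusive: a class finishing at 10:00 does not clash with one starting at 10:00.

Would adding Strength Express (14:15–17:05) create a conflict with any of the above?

Yes — it overlaps Barre Lab, Kettlebell Power

Rowing 45: ends 10:50 at or before Strength Express starts 14:15 → clear.
Strength Fusion: ends 12:10 at or before Strength Express starts 14:15 → clear.
Barre Lab: starts 13:05 before Strength Express ends 17:05, and ends 14:50 after Strength Express starts 14:15 → overlap.
Kettlebell Power: starts 16:30 before Strength Express ends 17:05, and ends 16:40 after Strength Express starts 14:15 → overlap.
Strength Express overlaps Barre Lab, Kettlebell Power.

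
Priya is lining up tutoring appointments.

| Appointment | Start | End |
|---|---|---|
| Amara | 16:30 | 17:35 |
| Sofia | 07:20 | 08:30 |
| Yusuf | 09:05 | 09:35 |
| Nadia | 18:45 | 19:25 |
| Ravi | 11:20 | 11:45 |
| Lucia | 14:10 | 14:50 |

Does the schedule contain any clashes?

No

Check each pair: they overlap iff neither finishes before the other starts.
Sorted by start: Sofia, Yusuf, Ravi, Lucia, Amara, Nadia.
Yusuf starts after Sofia ends, so Sofia has no further overlaps.
Ravi starts after Yusuf ends, so Yusuf has no further overlaps.
Lucia starts after Ravi ends, so Ravi has no further overlaps.
Amara starts after Lucia ends, so Lucia has no further overlaps.
Nadia starts after Amara ends.
Every pair is clear; the schedule has no overlaps.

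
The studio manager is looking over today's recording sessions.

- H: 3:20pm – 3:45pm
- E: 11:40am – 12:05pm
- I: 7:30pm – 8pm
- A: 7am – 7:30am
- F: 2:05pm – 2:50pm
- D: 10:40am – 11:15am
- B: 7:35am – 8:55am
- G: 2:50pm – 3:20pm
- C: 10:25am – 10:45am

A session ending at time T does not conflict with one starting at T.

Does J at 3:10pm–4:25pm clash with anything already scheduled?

A: ends 7:30am at or before J starts 3:10pm → clear.
B: ends 8:55am at or before J starts 3:10pm → clear.
C: ends 10:45am at or before J starts 3:10pm → clear.
D: ends 11:15am at or before J starts 3:10pm → clear.
E: ends 12:05pm at or before J starts 3:10pm → clear.
F: ends 2:50pm at or before J starts 3:10pm → clear.
G: starts 2:50pm before J ends 4:25pm, and ends 3:20pm after J starts 3:10pm → overlap.
H: starts 3:20pm before J ends 4:25pm, and ends 3:45pm after J starts 3:10pm → overlap.
I: starts 7:30pm at or after J ends 4:25pm → clear.
J overlaps G, H.

Yes — it overlaps G, H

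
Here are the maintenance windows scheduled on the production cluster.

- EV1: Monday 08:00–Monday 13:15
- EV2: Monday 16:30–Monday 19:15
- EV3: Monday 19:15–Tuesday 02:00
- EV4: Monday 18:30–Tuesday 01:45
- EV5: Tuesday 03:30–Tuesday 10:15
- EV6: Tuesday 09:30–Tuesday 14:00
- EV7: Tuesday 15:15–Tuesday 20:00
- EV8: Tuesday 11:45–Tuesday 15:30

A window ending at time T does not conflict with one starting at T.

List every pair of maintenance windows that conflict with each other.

Check each pair: they overlap iff neither finishes before the other starts.
Sorted by start: EV1, EV2, EV4, EV3, EV5, EV6, EV8, EV7.
EV2 starts after EV1 ends, so nothing later overlaps EV1 either.
EV4 starts before EV2 ends → EV2 and EV4 overlap.
EV3 starts exactly when EV2 ends (back-to-back, no overlap), so nothing later overlaps EV2 either.
EV3 starts before EV4 ends → EV4 and EV3 overlap.
EV5 starts after EV4 ends, so nothing later overlaps EV4 either.
EV5 starts after EV3 ends, so nothing later overlaps EV3 either.
EV6 starts before EV5 ends → EV5 and EV6 overlap.
EV8 starts after EV5 ends, so nothing later overlaps EV5 either.
EV8 starts before EV6 ends → EV6 and EV8 overlap.
EV7 starts after EV6 ends.
EV7 starts before EV8 ends → EV8 and EV7 overlap.

EV2 & EV4, EV3 & EV4, EV5 & EV6, EV6 & EV8, EV7 & EV8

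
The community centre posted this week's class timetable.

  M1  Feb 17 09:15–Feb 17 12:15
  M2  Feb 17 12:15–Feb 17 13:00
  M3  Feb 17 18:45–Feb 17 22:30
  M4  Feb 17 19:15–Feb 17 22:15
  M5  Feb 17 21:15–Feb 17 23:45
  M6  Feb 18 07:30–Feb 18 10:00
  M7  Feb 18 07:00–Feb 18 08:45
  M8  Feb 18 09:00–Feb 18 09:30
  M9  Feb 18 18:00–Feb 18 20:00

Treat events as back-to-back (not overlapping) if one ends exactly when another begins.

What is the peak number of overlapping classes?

Walk through starts and ends in time order (an end at T is processed before a start at T):
Feb 17 09:15 start M1 → 1
Feb 17 12:15 end M1 → 0
Feb 17 12:15 start M2 → 1
Feb 17 13:00 end M2 → 0
Feb 17 18:45 start M3 → 1
Feb 17 19:15 start M4 → 2
Feb 17 21:15 start M5 → 3
Feb 17 22:15 end M4 → 2
Feb 17 22:30 end M3 → 1
Feb 17 23:45 end M5 → 0
Feb 18 07:00 start M7 → 1
Feb 18 07:30 start M6 → 2
Feb 18 08:45 end M7 → 1
Feb 18 09:00 start M8 → 2
Feb 18 09:30 end M8 → 1
Feb 18 10:00 end M6 → 0
Feb 18 18:00 start M9 → 1
Feb 18 20:00 end M9 → 0
Peak is 3, at Feb 17 21:15 (M3, M4, M5).

3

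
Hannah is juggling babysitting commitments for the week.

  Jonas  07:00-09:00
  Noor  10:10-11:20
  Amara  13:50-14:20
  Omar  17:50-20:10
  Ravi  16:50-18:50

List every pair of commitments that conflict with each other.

Check each pair: they overlap iff neither finishes before the other starts.
Sorted by start: Jonas, Noor, Amara, Ravi, Omar.
Noor starts after Jonas ends; Jonas is clear from here.
Amara starts after Noor ends; Noor is clear from here.
Ravi starts after Amara ends; Amara is clear from here.
Omar starts before Ravi ends → Ravi and Omar overlap.

Omar & Ravi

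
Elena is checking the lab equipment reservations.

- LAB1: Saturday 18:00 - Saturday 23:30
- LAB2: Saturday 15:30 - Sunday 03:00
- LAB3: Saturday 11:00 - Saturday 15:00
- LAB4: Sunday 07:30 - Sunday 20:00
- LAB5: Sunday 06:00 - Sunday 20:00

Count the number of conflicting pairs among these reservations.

Sorted by start: LAB3, LAB2, LAB1, LAB5, LAB4.
LAB2 starts after LAB3 ends, so nothing later overlaps LAB3 either.
LAB1 starts before LAB2 ends → LAB2 and LAB1 overlap.
LAB5 starts after LAB2 ends, so nothing later overlaps LAB2 either.
LAB5 starts after LAB1 ends, so nothing later overlaps LAB1 either.
LAB4 starts before LAB5 ends → LAB5 and LAB4 overlap.
Overlapping pairs: LAB1 & LAB2, LAB4 & LAB5 — 2 in total.

2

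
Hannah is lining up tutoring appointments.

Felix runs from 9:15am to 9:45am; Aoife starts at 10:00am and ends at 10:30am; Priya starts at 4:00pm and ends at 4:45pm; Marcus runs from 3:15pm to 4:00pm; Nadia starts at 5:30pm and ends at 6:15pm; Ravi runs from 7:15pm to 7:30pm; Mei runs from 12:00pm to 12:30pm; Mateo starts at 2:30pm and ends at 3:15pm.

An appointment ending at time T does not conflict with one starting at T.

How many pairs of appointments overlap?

0

Check each pair: they overlap iff neither finishes before the other starts.
Sorted by start: Felix, Aoife, Mei, Mateo, Marcus, Priya, Nadia, Ravi.
Aoife starts after Felix ends; Felix is clear from here.
Mei starts after Aoife ends; Aoife is clear from here.
Mateo starts after Mei ends; Mei is clear from here.
Marcus starts exactly when Mateo ends (back-to-back, no overlap); Mateo is clear from here.
Priya starts exactly when Marcus ends (back-to-back, no overlap); Marcus is clear from here.
Nadia starts after Priya ends; Priya is clear from here.
Ravi starts after Nadia ends.
No pair overlaps.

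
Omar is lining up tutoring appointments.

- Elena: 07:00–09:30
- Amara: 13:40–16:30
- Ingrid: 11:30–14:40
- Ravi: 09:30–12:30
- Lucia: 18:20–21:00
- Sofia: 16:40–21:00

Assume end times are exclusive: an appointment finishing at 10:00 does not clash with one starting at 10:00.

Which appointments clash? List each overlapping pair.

Two intervals overlap when each starts before the other ends.
Sorted by start: Elena, Ravi, Ingrid, Amara, Sofia, Lucia.
Ravi starts exactly when Elena ends (back-to-back, no overlap), so nothing later overlaps Elena either.
Ingrid starts before Ravi ends → Ravi and Ingrid overlap.
Amara starts after Ravi ends, so nothing later overlaps Ravi either.
Amara starts before Ingrid ends → Ingrid and Amara overlap.
Sofia starts after Ingrid ends, so nothing later overlaps Ingrid either.
Sofia starts after Amara ends, so nothing later overlaps Amara either.
Lucia starts before Sofia ends → Sofia and Lucia overlap.

Amara & Ingrid, Ingrid & Ravi, Lucia & Sofia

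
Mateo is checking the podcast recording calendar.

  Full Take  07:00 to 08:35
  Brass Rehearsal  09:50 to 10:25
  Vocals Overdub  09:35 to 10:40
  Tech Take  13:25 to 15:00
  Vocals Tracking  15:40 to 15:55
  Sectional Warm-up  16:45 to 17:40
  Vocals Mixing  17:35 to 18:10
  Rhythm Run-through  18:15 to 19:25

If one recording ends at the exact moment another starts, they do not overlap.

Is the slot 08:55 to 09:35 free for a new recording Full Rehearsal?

Yes — the slot is free

Full Take: ends 08:35 at or before Full Rehearsal starts 08:55 → clear.
Vocals Overdub: starts 09:35 at or after Full Rehearsal ends 09:35 → clear.
Brass Rehearsal: starts 09:50 at or after Full Rehearsal ends 09:35 → clear.
Tech Take: starts 13:25 at or after Full Rehearsal ends 09:35 → clear.
Vocals Tracking: starts 15:40 at or after Full Rehearsal ends 09:35 → clear.
Sectional Warm-up: starts 16:45 at or after Full Rehearsal ends 09:35 → clear.
Vocals Mixing: starts 17:35 at or after Full Rehearsal ends 09:35 → clear.
Rhythm Run-through: starts 18:15 at or after Full Rehearsal ends 09:35 → clear.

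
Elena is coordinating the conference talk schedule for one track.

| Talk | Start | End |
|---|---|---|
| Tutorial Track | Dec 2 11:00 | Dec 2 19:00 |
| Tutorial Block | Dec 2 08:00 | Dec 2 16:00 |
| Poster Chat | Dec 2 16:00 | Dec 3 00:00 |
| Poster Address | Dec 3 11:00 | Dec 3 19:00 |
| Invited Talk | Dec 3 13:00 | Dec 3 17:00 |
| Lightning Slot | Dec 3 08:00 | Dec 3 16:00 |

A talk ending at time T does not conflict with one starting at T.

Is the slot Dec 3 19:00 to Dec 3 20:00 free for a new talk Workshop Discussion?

Yes — the slot is free

Tutorial Block: ends Dec 2 16:00 at or before Workshop Discussion starts Dec 3 19:00 → clear.
Tutorial Track: ends Dec 2 19:00 at or before Workshop Discussion starts Dec 3 19:00 → clear.
Poster Chat: ends Dec 3 00:00 at or before Workshop Discussion starts Dec 3 19:00 → clear.
Lightning Slot: ends Dec 3 16:00 at or before Workshop Discussion starts Dec 3 19:00 → clear.
Poster Address: ends Dec 3 19:00 at or before Workshop Discussion starts Dec 3 19:00 → clear.
Invited Talk: ends Dec 3 17:00 at or before Workshop Discussion starts Dec 3 19:00 → clear.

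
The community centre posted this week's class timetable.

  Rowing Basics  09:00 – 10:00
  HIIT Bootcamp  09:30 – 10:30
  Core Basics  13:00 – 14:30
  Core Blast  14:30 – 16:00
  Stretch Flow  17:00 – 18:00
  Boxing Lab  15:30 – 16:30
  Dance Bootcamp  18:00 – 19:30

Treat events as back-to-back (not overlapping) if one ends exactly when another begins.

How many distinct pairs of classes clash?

Check each pair: they overlap iff neither finishes before the other starts.
Sorted by start: Rowing Basics, HIIT Bootcamp, Core Basics, Core Blast, Boxing Lab, Stretch Flow, Dance Bootcamp.
HIIT Bootcamp starts before Rowing Basics ends → Rowing Basics and HIIT Bootcamp overlap.
Core Basics starts after Rowing Basics ends, so nothing later overlaps Rowing Basics either.
Core Basics starts after HIIT Bootcamp ends, so nothing later overlaps HIIT Bootcamp either.
Core Blast starts exactly when Core Basics ends (back-to-back, no overlap), so nothing later overlaps Core Basics either.
Boxing Lab starts before Core Blast ends → Core Blast and Boxing Lab overlap.
Stretch Flow starts after Core Blast ends, so nothing later overlaps Core Blast either.
Stretch Flow starts after Boxing Lab ends, so nothing later overlaps Boxing Lab either.
Dance Bootcamp starts exactly when Stretch Flow ends (back-to-back, no overlap).
Overlapping pairs: Boxing Lab & Core Blast, HIIT Bootcamp & Rowing Basics — 2 in total.

2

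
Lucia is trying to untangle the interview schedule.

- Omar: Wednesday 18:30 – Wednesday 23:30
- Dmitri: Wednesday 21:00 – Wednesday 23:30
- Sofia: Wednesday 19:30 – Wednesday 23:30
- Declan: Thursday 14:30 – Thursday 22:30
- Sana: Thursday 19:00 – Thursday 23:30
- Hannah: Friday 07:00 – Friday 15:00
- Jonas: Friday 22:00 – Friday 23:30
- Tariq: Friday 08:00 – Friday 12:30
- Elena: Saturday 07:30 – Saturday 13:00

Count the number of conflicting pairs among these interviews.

Sorted by start: Omar, Sofia, Dmitri, Declan, Sana, Hannah, Tariq, Jonas, Elena.
Sofia starts before Omar ends → Omar and Sofia overlap.
Dmitri starts before Omar ends → Omar and Dmitri overlap.
Declan starts after Omar ends, so nothing later overlaps Omar either.
Dmitri starts before Sofia ends → Sofia and Dmitri overlap.
Declan starts after Sofia ends, so nothing later overlaps Sofia either.
Declan starts after Dmitri ends, so nothing later overlaps Dmitri either.
Sana starts before Declan ends → Declan and Sana overlap.
Hannah starts after Declan ends, so nothing later overlaps Declan either.
Hannah starts after Sana ends, so nothing later overlaps Sana either.
Tariq starts before Hannah ends → Hannah and Tariq overlap.
Jonas starts after Hannah ends, so nothing later overlaps Hannah either.
Jonas starts after Tariq ends, so nothing later overlaps Tariq either.
Elena starts after Jonas ends.
Overlapping pairs: Declan & Sana, Dmitri & Omar, Dmitri & Sofia, Hannah & Tariq, Omar & Sofia — 5 in total.

5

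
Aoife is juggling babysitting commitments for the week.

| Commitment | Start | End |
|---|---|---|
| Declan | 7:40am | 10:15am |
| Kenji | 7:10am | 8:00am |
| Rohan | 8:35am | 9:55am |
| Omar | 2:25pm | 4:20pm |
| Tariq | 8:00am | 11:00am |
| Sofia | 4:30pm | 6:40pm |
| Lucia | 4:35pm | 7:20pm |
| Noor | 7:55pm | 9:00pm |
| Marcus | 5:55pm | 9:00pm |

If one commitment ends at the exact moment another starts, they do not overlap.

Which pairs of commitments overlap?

Declan & Kenji, Declan & Rohan, Declan & Tariq, Lucia & Marcus, Lucia & Sofia, Marcus & Noor, Marcus & Sofia, Rohan & Tariq

Sorted by start: Kenji, Declan, Tariq, Rohan, Omar, Sofia, Lucia, Marcus, Noor.
Declan starts before Kenji ends → Kenji and Declan overlap.
Tariq starts exactly when Kenji ends (back-to-back, no overlap), so Kenji has no further overlaps.
Tariq starts before Declan ends → Declan and Tariq overlap.
Rohan starts before Declan ends → Declan and Rohan overlap.
Omar starts after Declan ends, so Declan has no further overlaps.
Rohan starts before Tariq ends → Tariq and Rohan overlap.
Omar starts after Tariq ends, so Tariq has no further overlaps.
Omar starts after Rohan ends, so Rohan has no further overlaps.
Sofia starts after Omar ends, so Omar has no further overlaps.
Lucia starts before Sofia ends → Sofia and Lucia overlap.
Marcus starts before Sofia ends → Sofia and Marcus overlap.
Noor starts after Sofia ends.
Marcus starts before Lucia ends → Lucia and Marcus overlap.
Noor starts after Lucia ends.
Noor starts before Marcus ends → Marcus and Noor overlap.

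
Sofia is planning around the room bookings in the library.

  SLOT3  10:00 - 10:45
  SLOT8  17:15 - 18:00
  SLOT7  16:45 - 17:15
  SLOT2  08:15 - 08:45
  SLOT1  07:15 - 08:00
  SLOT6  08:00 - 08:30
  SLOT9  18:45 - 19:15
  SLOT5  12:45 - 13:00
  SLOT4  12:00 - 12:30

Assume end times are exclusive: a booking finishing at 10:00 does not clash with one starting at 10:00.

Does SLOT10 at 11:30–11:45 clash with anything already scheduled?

SLOT1: ends 08:00 at or before SLOT10 starts 11:30 → clear.
SLOT6: ends 08:30 at or before SLOT10 starts 11:30 → clear.
SLOT2: ends 08:45 at or before SLOT10 starts 11:30 → clear.
SLOT3: ends 10:45 at or before SLOT10 starts 11:30 → clear.
SLOT4: starts 12:00 at or after SLOT10 ends 11:45 → clear.
SLOT5: starts 12:45 at or after SLOT10 ends 11:45 → clear.
SLOT7: starts 16:45 at or after SLOT10 ends 11:45 → clear.
SLOT8: starts 17:15 at or after SLOT10 ends 11:45 → clear.
SLOT9: starts 18:45 at or after SLOT10 ends 11:45 → clear.

No — it doesn't clash with anything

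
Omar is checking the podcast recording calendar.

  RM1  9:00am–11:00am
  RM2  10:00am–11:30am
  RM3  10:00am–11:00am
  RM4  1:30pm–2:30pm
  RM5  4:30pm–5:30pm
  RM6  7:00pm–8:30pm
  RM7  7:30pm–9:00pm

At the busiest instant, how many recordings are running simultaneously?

Sweep the timeline, counting +1 at each start and −1 at each end (ends before starts at a tie):
9:00am start RM1 → 1
10:00am start RM2 → 2
10:00am start RM3 → 3
11:00am end RM1 → 2
11:00am end RM3 → 1
11:30am end RM2 → 0
1:30pm start RM4 → 1
2:30pm end RM4 → 0
4:30pm start RM5 → 1
5:30pm end RM5 → 0
7:00pm start RM6 → 1
7:30pm start RM7 → 2
8:30pm end RM6 → 1
9:00pm end RM7 → 0
Peak is 3, at 10:00am (RM1, RM2, RM3).

3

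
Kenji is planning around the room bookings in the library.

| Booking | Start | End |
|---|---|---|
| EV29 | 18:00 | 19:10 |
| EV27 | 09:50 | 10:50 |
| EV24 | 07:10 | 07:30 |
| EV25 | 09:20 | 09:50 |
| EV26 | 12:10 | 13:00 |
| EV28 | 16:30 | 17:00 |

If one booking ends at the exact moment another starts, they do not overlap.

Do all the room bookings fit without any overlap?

Yes

Sorted by start: EV24, EV25, EV27, EV26, EV28, EV29.
EV25 starts after EV24 ends — done with EV24.
EV27 starts exactly when EV25 ends (back-to-back, no overlap) — done with EV25.
EV26 starts after EV27 ends — done with EV27.
EV28 starts after EV26 ends — done with EV26.
EV29 starts after EV28 ends.
Every pair is clear; the schedule has no overlaps.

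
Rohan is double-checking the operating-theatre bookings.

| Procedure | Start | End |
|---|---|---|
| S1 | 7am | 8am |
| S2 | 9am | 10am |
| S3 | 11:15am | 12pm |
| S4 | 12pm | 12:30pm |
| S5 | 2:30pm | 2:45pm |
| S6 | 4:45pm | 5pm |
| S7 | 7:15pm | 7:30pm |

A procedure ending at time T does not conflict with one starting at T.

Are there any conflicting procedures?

No

Check each pair: they overlap iff neither finishes before the other starts.
Sorted by start: S1, S2, S3, S4, S5, S6, S7.
S2 starts after S1 ends — done with S1.
S3 starts after S2 ends — done with S2.
S4 starts exactly when S3 ends (back-to-back, no overlap) — done with S3.
S5 starts after S4 ends — done with S4.
S6 starts after S5 ends — done with S5.
S7 starts after S6 ends.
Every pair is clear; the schedule has no overlaps.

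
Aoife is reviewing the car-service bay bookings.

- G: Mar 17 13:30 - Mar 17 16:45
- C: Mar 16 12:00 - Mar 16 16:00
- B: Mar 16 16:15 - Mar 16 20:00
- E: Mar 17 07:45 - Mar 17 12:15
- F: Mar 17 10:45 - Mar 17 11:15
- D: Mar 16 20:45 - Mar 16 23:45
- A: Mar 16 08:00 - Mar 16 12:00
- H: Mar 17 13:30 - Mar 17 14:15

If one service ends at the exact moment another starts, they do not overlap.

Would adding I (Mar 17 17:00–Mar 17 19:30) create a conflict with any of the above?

A: ends Mar 16 12:00 at or before I starts Mar 17 17:00 → clear.
C: ends Mar 16 16:00 at or before I starts Mar 17 17:00 → clear.
B: ends Mar 16 20:00 at or before I starts Mar 17 17:00 → clear.
D: ends Mar 16 23:45 at or before I starts Mar 17 17:00 → clear.
E: ends Mar 17 12:15 at or before I starts Mar 17 17:00 → clear.
F: ends Mar 17 11:15 at or before I starts Mar 17 17:00 → clear.
G: ends Mar 17 16:45 at or before I starts Mar 17 17:00 → clear.
H: ends Mar 17 14:15 at or before I starts Mar 17 17:00 → clear.

No — it doesn't clash with anything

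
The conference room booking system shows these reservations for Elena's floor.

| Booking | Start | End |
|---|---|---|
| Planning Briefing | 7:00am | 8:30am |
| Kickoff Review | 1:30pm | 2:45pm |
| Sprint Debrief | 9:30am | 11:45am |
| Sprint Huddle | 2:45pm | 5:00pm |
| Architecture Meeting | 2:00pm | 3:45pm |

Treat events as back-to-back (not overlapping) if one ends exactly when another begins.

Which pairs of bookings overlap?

Sorted by start: Planning Briefing, Sprint Debrief, Kickoff Review, Architecture Meeting, Sprint Huddle.
Sprint Debrief starts after Planning Briefing ends — done with Planning Briefing.
Kickoff Review starts after Sprint Debrief ends — done with Sprint Debrief.
Architecture Meeting starts before Kickoff Review ends → Kickoff Review and Architecture Meeting overlap.
Sprint Huddle starts exactly when Kickoff Review ends (back-to-back, no overlap).
Sprint Huddle starts before Architecture Meeting ends → Architecture Meeting and Sprint Huddle overlap.

Architecture Meeting & Kickoff Review, Architecture Meeting & Sprint Huddle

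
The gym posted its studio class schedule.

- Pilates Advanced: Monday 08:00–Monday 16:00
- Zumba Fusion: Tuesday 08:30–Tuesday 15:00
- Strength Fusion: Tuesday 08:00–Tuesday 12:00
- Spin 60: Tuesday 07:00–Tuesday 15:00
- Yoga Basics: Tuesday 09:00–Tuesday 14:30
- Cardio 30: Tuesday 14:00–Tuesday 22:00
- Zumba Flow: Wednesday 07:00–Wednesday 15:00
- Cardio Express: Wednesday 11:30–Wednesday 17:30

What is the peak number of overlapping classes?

4

Walk through starts and ends in time order (an end at T is processed before a start at T):
Monday 08:00 start Pilates Advanced → 1
Monday 16:00 end Pilates Advanced → 0
Tuesday 07:00 start Spin 60 → 1
Tuesday 08:00 start Strength Fusion → 2
Tuesday 08:30 start Zumba Fusion → 3
Tuesday 09:00 start Yoga Basics → 4
Tuesday 12:00 end Strength Fusion → 3
Tuesday 14:00 start Cardio 30 → 4
Tuesday 14:30 end Yoga Basics → 3
Tuesday 15:00 end Spin 60 → 2
Tuesday 15:00 end Zumba Fusion → 1
Tuesday 22:00 end Cardio 30 → 0
Wednesday 07:00 start Zumba Flow → 1
Wednesday 11:30 start Cardio Express → 2
Wednesday 15:00 end Zumba Flow → 1
Wednesday 17:30 end Cardio Express → 0
Peak is 4, at Tuesday 09:00 (Spin 60, Strength Fusion, Yoga Basics, Zumba Fusion).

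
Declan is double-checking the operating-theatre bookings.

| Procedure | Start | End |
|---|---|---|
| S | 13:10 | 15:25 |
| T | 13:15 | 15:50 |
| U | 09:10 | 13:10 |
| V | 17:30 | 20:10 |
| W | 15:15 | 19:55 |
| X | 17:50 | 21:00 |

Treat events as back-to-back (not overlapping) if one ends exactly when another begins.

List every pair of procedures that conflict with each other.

Sorted by start: U, S, T, W, V, X.
S starts exactly when U ends (back-to-back, no overlap) — done with U.
T starts before S ends → S and T overlap.
W starts before S ends → S and W overlap.
V starts after S ends — done with S.
W starts before T ends → T and W overlap.
V starts after T ends — done with T.
V starts before W ends → W and V overlap.
X starts before W ends → W and X overlap.
X starts before V ends → V and X overlap.

S & T, S & W, T & W, V & W, V & X, W & X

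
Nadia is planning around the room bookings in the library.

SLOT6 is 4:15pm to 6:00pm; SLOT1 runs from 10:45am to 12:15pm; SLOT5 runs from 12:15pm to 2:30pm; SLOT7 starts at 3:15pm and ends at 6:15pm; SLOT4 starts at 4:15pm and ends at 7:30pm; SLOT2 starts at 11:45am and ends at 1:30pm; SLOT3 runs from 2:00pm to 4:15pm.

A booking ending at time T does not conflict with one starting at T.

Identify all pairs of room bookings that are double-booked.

Sorted by start: SLOT1, SLOT2, SLOT5, SLOT3, SLOT7, SLOT4, SLOT6.
SLOT2 starts before SLOT1 ends → SLOT1 and SLOT2 overlap.
SLOT5 starts exactly when SLOT1 ends (back-to-back, no overlap), so nothing later overlaps SLOT1 either.
SLOT5 starts before SLOT2 ends → SLOT2 and SLOT5 overlap.
SLOT3 starts after SLOT2 ends, so nothing later overlaps SLOT2 either.
SLOT3 starts before SLOT5 ends → SLOT5 and SLOT3 overlap.
SLOT7 starts after SLOT5 ends, so nothing later overlaps SLOT5 either.
SLOT7 starts before SLOT3 ends → SLOT3 and SLOT7 overlap.
SLOT4 starts exactly when SLOT3 ends (back-to-back, no overlap), so nothing later overlaps SLOT3 either.
SLOT4 starts before SLOT7 ends → SLOT7 and SLOT4 overlap.
SLOT6 starts before SLOT7 ends → SLOT7 and SLOT6 overlap.
SLOT6 starts before SLOT4 ends → SLOT4 and SLOT6 overlap.

SLOT1 & SLOT2, SLOT2 & SLOT5, SLOT3 & SLOT5, SLOT3 & SLOT7, SLOT4 & SLOT6, SLOT4 & SLOT7, SLOT6 & SLOT7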